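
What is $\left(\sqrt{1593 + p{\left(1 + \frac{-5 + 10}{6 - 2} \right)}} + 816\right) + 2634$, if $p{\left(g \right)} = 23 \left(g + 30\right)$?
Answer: $3450 + \frac{\sqrt{9339}}{2} \approx 3498.3$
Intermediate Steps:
$p{\left(g \right)} = 690 + 23 g$ ($p{\left(g \right)} = 23 \left(30 + g\right) = 690 + 23 g$)
$\left(\sqrt{1593 + p{\left(1 + \frac{-5 + 10}{6 - 2} \right)}} + 816\right) + 2634 = \left(\sqrt{1593 + \left(690 + 23 \left(1 + \frac{-5 + 10}{6 - 2}\right)\right)} + 816\right) + 2634 = \left(\sqrt{1593 + \left(690 + 23 \left(1 + \frac{5}{4}\right)\right)} + 816\right) + 2634 = \left(\sqrt{1593 + \left(690 + 23 \cdot \frac{9}{4}\right)} + 816\right) + 2634 = \left(\sqrt{1593 + \left(690 + \frac{207}{4}\right)} + 816\right) + 2634 = \left(\sqrt{1593 + \frac{2967}{4}} + 816\right) + 2634 = \left(\sqrt{\frac{9339}{4}} + 816\right) + 2634 = \left(\frac{\sqrt{9339}}{2} + 816\right) + 2634 = \left(816 + \frac{\sqrt{9339}}{2}\right) + 2634 = 3450 + \frac{\sqrt{9339}}{2}$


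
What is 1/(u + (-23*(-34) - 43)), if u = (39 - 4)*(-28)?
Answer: -1/241 ≈ -0.0041494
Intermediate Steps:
u = -980 (u = 35*(-28) = -980)
1/(u + (-23*(-34) - 43)) = 1/(-980 + (-23*(-34) - 43)) = 1/(-980 + (782 - 43)) = 1/(-980 + 739) = 1/(-241) = -1/241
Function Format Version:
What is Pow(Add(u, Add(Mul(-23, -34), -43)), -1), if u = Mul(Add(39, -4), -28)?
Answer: Rational(-1, 241) ≈ -0.0041494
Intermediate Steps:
u = -980 (u = Mul(35, -28) = -980)
Pow(Add(u, Add(Mul(-23, -34), -43)), -1) = Pow(Add(-980, Add(Mul(-23, -34), -43)), -1) = Pow(Add(-980, Add(782, -43)), -1) = Pow(Add(-980, 739), -1) = Pow(-241, -1) = Rational(-1, 241)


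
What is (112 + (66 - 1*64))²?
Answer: 12996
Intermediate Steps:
(112 + (66 - 1*64))² = (112 + (66 - 64))² = (112 + 2)² = 114² = 12996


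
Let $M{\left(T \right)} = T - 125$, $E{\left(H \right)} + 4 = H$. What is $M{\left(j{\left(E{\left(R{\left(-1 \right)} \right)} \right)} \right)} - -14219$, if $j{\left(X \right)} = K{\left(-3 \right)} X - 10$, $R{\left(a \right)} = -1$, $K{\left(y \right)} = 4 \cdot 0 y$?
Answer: $14084$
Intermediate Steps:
$K{\left(y \right)} = 0$ ($K{\left(y \right)} = 0 y = 0$)
$E{\left(H \right)} = -4 + H$
$j{\left(X \right)} = -10$ ($j{\left(X \right)} = 0 X - 10 = 0 - 10 = -10$)
$M{\left(T \right)} = -125 + T$
$M{\left(j{\left(E{\left(R{\left(-1 \right)} \right)} \right)} \right)} - -14219 = \left(-125 - 10\right) - -14219 = -135 + 14219 = 14084$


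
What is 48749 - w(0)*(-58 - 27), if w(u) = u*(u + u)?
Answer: 48749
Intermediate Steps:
w(u) = 2*u² (w(u) = u*(2*u) = 2*u²)
48749 - w(0)*(-58 - 27) = 48749 - 2*0²*(-58 - 27) = 48749 - 2*0*(-85) = 48749 - 0*(-85) = 48749 - 1*0 = 48749 + 0 = 48749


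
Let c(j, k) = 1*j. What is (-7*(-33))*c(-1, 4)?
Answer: -231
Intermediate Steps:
c(j, k) = j
(-7*(-33))*c(-1, 4) = -7*(-33)*(-1) = 231*(-1) = -231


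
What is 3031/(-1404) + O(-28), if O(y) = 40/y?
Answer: -35257/9828 ≈ -3.5874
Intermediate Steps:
3031/(-1404) + O(-28) = 3031/(-1404) + 40/(-28) = 3031*(-1/1404) + 40*(-1/28) = -3031/1404 - 10/7 = -35257/9828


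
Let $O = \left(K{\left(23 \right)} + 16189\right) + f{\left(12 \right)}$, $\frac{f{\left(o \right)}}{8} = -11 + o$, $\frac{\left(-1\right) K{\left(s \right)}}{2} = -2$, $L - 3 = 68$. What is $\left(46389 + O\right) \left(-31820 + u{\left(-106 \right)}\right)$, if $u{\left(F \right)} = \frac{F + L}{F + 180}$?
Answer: $- \frac{73690805925}{37} \approx -1.9916 \cdot 10^{9}$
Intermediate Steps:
$L = 71$ ($L = 3 + 68 = 71$)
$K{\left(s \right)} = 4$ ($K{\left(s \right)} = \left(-2\right) \left(-2\right) = 4$)
$u{\left(F \right)} = \frac{71 + F}{180 + F}$ ($u{\left(F \right)} = \frac{F + 71}{F + 180} = \frac{71 + F}{180 + F}$)
$f{\left(o \right)} = -88 + 8 o$ ($f{\left(o \right)} = 8 \left(-11 + o\right) = -88 + 8 o$)
$O = 16201$ ($O = \left(4 + 16189\right) + \left(-88 + 8 \cdot 12\right) = 16193 + \left(-88 + 96\right) = 16193 + 8 = 16201$)
$\left(46389 + O\right) \left(-31820 + u{\left(-106 \right)}\right) = \left(46389 + 16201\right) \left(-31820 + \frac{71 - 106}{180 - 106}\right) = 62590 \left(-31820 + \frac{1}{74} \left(-35\right)\right) = 62590 \left(-31820 - \frac{35}{74}\right) = 62590 \left(- \frac{2354715}{74}\right) = - \frac{73690805925}{37}$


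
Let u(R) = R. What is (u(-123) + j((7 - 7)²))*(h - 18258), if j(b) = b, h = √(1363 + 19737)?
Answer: 2245734 - 1230*√211 ≈ 2.2279e+6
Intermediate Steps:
h = 10*√211 (h = √21100 = 10*√211 ≈ 145.26)
(u(-123) + j((7 - 7)²))*(h - 18258) = (-123 + (7 - 7)²)*(10*√211 - 18258) = (-123 + 0²)*(-18258 + 10*√211) = (-123 + 0)*(-18258 + 10*√211) = -123*(-18258 + 10*√211) = 2245734 - 1230*√211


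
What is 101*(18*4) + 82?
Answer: 7354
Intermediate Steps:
101*(18*4) + 82 = 101*72 + 82 = 7272 + 82 = 7354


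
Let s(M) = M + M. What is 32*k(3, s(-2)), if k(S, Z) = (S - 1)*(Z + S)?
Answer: -64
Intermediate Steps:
s(M) = 2*M
k(S, Z) = (-1 + S)*(S + Z)
32*k(3, s(-2)) = 32*(3**2 - 1*3 - 2*(-2) + 3*(2*(-2))) = 32*(9 - 3 - 1*(-4) + 3*(-4)) = 32*(9 - 3 + 4 - 12) = 32*(-2) = -64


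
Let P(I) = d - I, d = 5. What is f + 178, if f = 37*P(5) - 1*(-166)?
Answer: 344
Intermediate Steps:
P(I) = 5 - I
f = 166 (f = 37*(5 - 1*5) - 1*(-166) = 37*(5 - 5) + 166 = 37*0 + 166 = 0 + 166 = 166)
f + 178 = 166 + 178 = 344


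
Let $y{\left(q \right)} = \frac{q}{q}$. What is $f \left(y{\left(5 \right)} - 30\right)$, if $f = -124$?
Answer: $3596$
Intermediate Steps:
$y{\left(q \right)} = 1$
$f \left(y{\left(5 \right)} - 30\right) = - 124 \left(1 - 30\right) = \left(-124\right) \left(-29\right) = 3596$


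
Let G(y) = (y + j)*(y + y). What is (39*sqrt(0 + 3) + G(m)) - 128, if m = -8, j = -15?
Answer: 240 + 39*sqrt(3) ≈ 307.55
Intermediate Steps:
G(y) = 2*y*(-15 + y) (G(y) = (y - 15)*(y + y) = (-15 + y)*(2*y) = 2*y*(-15 + y))
(39*sqrt(0 + 3) + G(m)) - 128 = (39*sqrt(0 + 3) + 2*(-8)*(-15 - 8)) - 128 = (39*sqrt(3) + 2*(-8)*(-23)) - 128 = (39*sqrt(3) + 368) - 128 = (368 + 39*sqrt(3)) - 128 = 240 + 39*sqrt(3)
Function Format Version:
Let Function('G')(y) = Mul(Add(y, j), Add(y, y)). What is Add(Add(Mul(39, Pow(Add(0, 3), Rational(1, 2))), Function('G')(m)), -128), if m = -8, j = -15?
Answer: Add(240, Mul(39, Pow(3, Rational(1, 2)))) ≈ 307.55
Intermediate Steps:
Function('G')(y) = Mul(2, y, Add(-15, y)) (Function('G')(y) = Mul(Add(y, -15), Add(y, y)) = Mul(Add(-15, y), Mul(2, y)) = Mul(2, y, Add(-15, y)))
Add(Add(Mul(39, Pow(Add(0, 3), Rational(1, 2))), Function('G')(m)), -128) = Add(Add(Mul(39, Pow(Add(0, 3), Rational(1, 2))), Mul(2, -8, Add(-15, -8))), -128) = Add(Add(Mul(39, Pow(3, Rational(1, 2))), Mul(2, -8, -23)), -128) = Add(Add(Mul(39, Pow(3, Rational(1, 2))), 368), -128) = Add(Add(368, Mul(39, Pow(3, Rational(1, 2)))), -128) = Add(240, Mul(39, Pow(3, Rational(1, 2))))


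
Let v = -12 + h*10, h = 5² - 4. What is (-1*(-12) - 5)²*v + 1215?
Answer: 10917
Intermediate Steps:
h = 21 (h = 25 - 4 = 21)
v = 198 (v = -12 + 21*10 = -12 + 210 = 198)
(-1*(-12) - 5)²*v + 1215 = (-1*(-12) - 5)²*198 + 1215 = (12 - 5)²*198 + 1215 = 7²*198 + 1215 = 49*198 + 1215 = 9702 + 1215 = 10917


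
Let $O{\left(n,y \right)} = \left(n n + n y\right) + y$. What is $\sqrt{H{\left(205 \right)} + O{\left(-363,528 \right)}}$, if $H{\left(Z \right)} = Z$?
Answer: $i \sqrt{59162} \approx 243.23 i$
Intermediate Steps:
$O{\left(n,y \right)} = y + n^{2} + n y$ ($O{\left(n,y \right)} = \left(n^{2} + n y\right) + y = y + n^{2} + n y$)
$\sqrt{H{\left(205 \right)} + O{\left(-363,528 \right)}} = \sqrt{205 + \left(528 + \left(-363\right)^{2} - 191664\right)} = \sqrt{205 + \left(528 + 131769 - 191664\right)} = \sqrt{205 - 59367} = \sqrt{-59162} = i \sqrt{59162}$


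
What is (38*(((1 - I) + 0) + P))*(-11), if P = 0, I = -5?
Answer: -2508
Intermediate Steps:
(38*(((1 - I) + 0) + P))*(-11) = (38*(((1 - 1*(-5)) + 0) + 0))*(-11) = (38*(((1 + 5) + 0) + 0))*(-11) = (38*((6 + 0) + 0))*(-11) = (38*(6 + 0))*(-11) = (38*6)*(-11) = 228*(-11) = -2508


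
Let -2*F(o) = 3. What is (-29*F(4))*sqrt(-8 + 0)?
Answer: 87*I*sqrt(2) ≈ 123.04*I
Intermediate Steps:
F(o) = -3/2 (F(o) = -1/2*3 = -3/2)
(-29*F(4))*sqrt(-8 + 0) = (-29*(-3/2))*sqrt(-8 + 0) = 87*sqrt(-8)/2 = 87*(2*I*sqrt(2))/2 = 87*I*sqrt(2)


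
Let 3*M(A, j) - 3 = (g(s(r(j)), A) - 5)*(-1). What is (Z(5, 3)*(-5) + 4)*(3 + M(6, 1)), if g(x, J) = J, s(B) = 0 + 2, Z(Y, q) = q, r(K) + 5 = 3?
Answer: -121/3 ≈ -40.333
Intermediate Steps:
r(K) = -2 (r(K) = -5 + 3 = -2)
s(B) = 2
M(A, j) = 8/3 - A/3 (M(A, j) = 1 + ((A - 5)*(-1))/3 = 1 + ((-5 + A)*(-1))/3 = 1 + (5 - A)/3 = 1 + (5/3 - A/3) = 8/3 - A/3)
(Z(5, 3)*(-5) + 4)*(3 + M(6, 1)) = (3*(-5) + 4)*(3 + (8/3 - 1/3*6)) = (-15 + 4)*(3 + (8/3 - 2)) = -11*(3 + 2/3) = -11*11/3 = -121/3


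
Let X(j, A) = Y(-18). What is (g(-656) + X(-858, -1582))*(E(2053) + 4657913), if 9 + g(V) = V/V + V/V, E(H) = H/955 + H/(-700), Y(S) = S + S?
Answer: -26778803126071/133700 ≈ -2.0029e+8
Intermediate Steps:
Y(S) = 2*S
E(H) = -51*H/133700 (E(H) = H*(1/955) + H*(-1/700) = H/955 - H/700 = -51*H/133700)
X(j, A) = -36 (X(j, A) = 2*(-18) = -36)
g(V) = -7 (g(V) = -9 + (V/V + V/V) = -9 + (1 + 1) = -9 + 2 = -7)
(g(-656) + X(-858, -1582))*(E(2053) + 4657913) = (-7 - 36)*(-51/133700*2053 + 4657913) = -43*(-104703/133700 + 4657913) = -43*622762863397/133700 = -26778803126071/133700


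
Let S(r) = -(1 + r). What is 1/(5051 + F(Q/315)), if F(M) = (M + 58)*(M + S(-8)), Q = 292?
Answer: 99225/547534789 ≈ 0.00018122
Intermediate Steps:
S(r) = -1 - r
F(M) = (7 + M)*(58 + M) (F(M) = (M + 58)*(M + (-1 - 1*(-8))) = (58 + M)*(M + (-1 + 8)) = (58 + M)*(M + 7) = (58 + M)*(7 + M) = (7 + M)*(58 + M))
1/(5051 + F(Q/315)) = 1/(5051 + (406 + (292/315)**2 + 65*(292/315))) = 1/(5051 + (406 + 85264/99225 + 3796/63)) = 1/(5051 + 46349314/99225) = 1/(547534789/99225) = 99225/547534789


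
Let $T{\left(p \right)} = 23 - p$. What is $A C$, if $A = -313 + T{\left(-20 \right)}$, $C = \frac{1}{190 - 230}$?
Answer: $\frac{27}{4} \approx 6.75$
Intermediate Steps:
$C = - \frac{1}{40}$ ($C = \frac{1}{-40} = - \frac{1}{40} \approx -0.025$)
$A = -270$ ($A = -313 + \left(23 - -20\right) = -313 + \left(23 + 20\right) = -313 + 43 = -270$)
$A C = \left(-270\right) \left(- \frac{1}{40}\right) = \frac{27}{4}$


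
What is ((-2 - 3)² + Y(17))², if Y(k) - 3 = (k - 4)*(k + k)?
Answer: 220900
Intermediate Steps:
Y(k) = 3 + 2*k*(-4 + k) (Y(k) = 3 + (k - 4)*(k + k) = 3 + (-4 + k)*(2*k) = 3 + 2*k*(-4 + k))
((-2 - 3)² + Y(17))² = ((-2 - 3)² + (3 - 8*17 + 2*17²))² = ((-5)² + (3 - 136 + 2*289))² = (25 + (3 - 136 + 578))² = (25 + 445)² = 470² = 220900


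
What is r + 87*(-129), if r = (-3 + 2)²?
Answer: -11222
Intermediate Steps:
r = 1 (r = (-1)² = 1)
r + 87*(-129) = 1 + 87*(-129) = 1 - 11223 = -11222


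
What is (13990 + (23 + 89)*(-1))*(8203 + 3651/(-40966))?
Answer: 2331784661733/20483 ≈ 1.1384e+8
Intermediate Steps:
(13990 + (23 + 89)*(-1))*(8203 + 3651/(-40966)) = (13990 + 112*(-1))*(8203 + 3651*(-1/40966)) = (13990 - 112)*(8203 - 3651/40966) = 13878*(336040447/40966) = 2331784661733/20483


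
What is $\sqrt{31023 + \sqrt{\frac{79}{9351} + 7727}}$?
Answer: $\frac{\sqrt{301409819847 + 6234 \sqrt{18768302746}}}{3117} \approx 176.38$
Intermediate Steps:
$\sqrt{31023 + \sqrt{\frac{79}{9351} + 7727}} = \sqrt{31023 + \sqrt{\frac{72255256}{9351}}} = \sqrt{31023 + \frac{2 \sqrt{18768302746}}{3117}}$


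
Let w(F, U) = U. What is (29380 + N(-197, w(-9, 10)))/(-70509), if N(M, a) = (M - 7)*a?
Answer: -27340/70509 ≈ -0.38775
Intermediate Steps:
N(M, a) = a*(-7 + M) (N(M, a) = (-7 + M)*a = a*(-7 + M))
(29380 + N(-197, w(-9, 10)))/(-70509) = (29380 + 10*(-7 - 197))/(-70509) = (29380 + 10*(-204))*(-1/70509) = (29380 - 2040)*(-1/70509) = 27340*(-1/70509) = -27340/70509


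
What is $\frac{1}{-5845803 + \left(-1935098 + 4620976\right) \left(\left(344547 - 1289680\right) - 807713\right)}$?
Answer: $- \frac{1}{4707936354591} \approx -2.1241 \cdot 10^{-13}$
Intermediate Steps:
$\frac{1}{-5845803 + \left(-1935098 + 4620976\right) \left(\left(344547 - 1289680\right) - 807713\right)} = \frac{1}{-5845803 + 2685878 \left(\left(344547 - 1289680\right) - 807713\right)} = \frac{1}{-5845803 + 2685878 \left(-945133 - 807713\right)} = \frac{1}{-5845803 + 2685878 \left(-1752846\right)} = \frac{1}{-5845803 - 4707930508788} = \frac{1}{-4707936354591} = - \frac{1}{4707936354591}$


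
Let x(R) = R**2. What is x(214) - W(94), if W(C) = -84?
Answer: 45880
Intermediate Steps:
x(214) - W(94) = 214**2 - 1*(-84) = 45796 + 84 = 45880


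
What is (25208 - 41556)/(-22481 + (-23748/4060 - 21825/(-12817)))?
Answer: 30382185820/41787857687 ≈ 0.72706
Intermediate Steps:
(25208 - 41556)/(-22481 + (-23748/4060 - 21825/(-12817))) = -16348/(-22481 + (-23748*1/4060 - 21825*(-1/12817))) = -16348/(-22481 + (-5937/1015 + 21825/12817)) = -16348/(-22481 - 7706022/1858465) = -16348/(-41787857687/1858465) = -16348*(-1858465/41787857687) = 30382185820/41787857687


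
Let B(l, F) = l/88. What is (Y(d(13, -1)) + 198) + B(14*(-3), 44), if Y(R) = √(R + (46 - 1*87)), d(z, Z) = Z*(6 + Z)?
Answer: 8691/44 + I*√46 ≈ 197.52 + 6.7823*I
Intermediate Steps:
Y(R) = √(-41 + R) (Y(R) = √(R + (46 - 87)) = √(R - 41) = √(-41 + R))
B(l, F) = l/88 (B(l, F) = l*(1/88) = l/88)
(Y(d(13, -1)) + 198) + B(14*(-3), 44) = (√(-41 - (6 - 1)) + 198) + (14*(-3))/88 = (√(-41 - 1*5) + 198) + (1/88)*(-42) = (√(-41 - 5) + 198) - 21/44 = (√(-46) + 198) - 21/44 = (I*√46 + 198) - 21/44 = (198 + I*√46) - 21/44 = 8691/44 + I*√46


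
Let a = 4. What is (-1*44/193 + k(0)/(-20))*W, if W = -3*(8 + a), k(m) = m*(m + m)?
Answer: 1584/193 ≈ 8.2073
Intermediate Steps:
k(m) = 2*m**2 (k(m) = m*(2*m) = 2*m**2)
W = -36 (W = -3*(8 + 4) = -3*12 = -36)
(-1*44/193 + k(0)/(-20))*W = (-1*44/193 + (2*0**2)/(-20))*(-36) = (-44*1/193 + (2*0)*(-1/20))*(-36) = (-44/193 + 0*(-1/20))*(-36) = (-44/193 + 0)*(-36) = -44/193*(-36) = 1584/193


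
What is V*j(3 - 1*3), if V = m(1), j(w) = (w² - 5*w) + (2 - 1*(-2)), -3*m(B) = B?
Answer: -4/3 ≈ -1.3333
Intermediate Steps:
m(B) = -B/3
j(w) = 4 + w² - 5*w (j(w) = (w² - 5*w) + (2 + 2) = (w² - 5*w) + 4 = 4 + w² - 5*w)
V = -⅓ (V = -⅓*1 = -⅓ ≈ -0.33333)
V*j(3 - 1*3) = -(4 + (3 - 1*3)² - 5*(3 - 1*3))/3 = -(4 + (3 - 3)² - 5*(3 - 3))/3 = -(4 + 0² - 5*0)/3 = -(4 + 0 + 0)/3 = -⅓*4 = -4/3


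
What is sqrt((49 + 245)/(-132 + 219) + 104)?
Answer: 3*sqrt(10034)/29 ≈ 10.362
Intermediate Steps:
sqrt((49 + 245)/(-132 + 219) + 104) = sqrt(294/87 + 104) = sqrt(294*(1/87) + 104) = sqrt(98/29 + 104) = sqrt(3114/29) = 3*sqrt(10034)/29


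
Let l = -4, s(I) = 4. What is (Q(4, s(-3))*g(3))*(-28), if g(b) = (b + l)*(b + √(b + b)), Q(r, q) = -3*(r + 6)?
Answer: -2520 - 840*√6 ≈ -4577.6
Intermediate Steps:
Q(r, q) = -18 - 3*r (Q(r, q) = -3*(6 + r) = -18 - 3*r)
g(b) = (-4 + b)*(b + √2*√b) (g(b) = (b - 4)*(b + √(b + b)) = (-4 + b)*(b + √(2*b)) = (-4 + b)*(b + √2*√b))
(Q(4, s(-3))*g(3))*(-28) = ((-18 - 3*4)*(3² - 4*3 + √2*3^(3/2) - 4*√2*√3))*(-28) = ((-18 - 12)*(9 - 12 + √2*(3*√3) - 4*√6))*(-28) = -30*(9 - 12 + 3*√6 - 4*√6)*(-28) = -30*(-3 - √6)*(-28) = (90 + 30*√6)*(-28) = -2520 - 840*√6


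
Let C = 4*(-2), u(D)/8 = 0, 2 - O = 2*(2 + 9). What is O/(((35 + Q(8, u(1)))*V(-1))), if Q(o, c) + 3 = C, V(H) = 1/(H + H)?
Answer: 5/3 ≈ 1.6667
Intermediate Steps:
O = -20 (O = 2 - 2*(2 + 9) = 2 - 2*11 = 2 - 1*22 = 2 - 22 = -20)
V(H) = 1/(2*H)
u(D) = 0 (u(D) = 8*0 = 0)
C = -8
Q(o, c) = -11 (Q(o, c) = -3 - 8 = -11)
O/(((35 + Q(8, u(1)))*V(-1))) = -20*(-2/(35 - 11)) = -20/(24*((½)*(-1))) = -20/(24*(-½)) = -20/(-12) = -20*(-1/12) = 5/3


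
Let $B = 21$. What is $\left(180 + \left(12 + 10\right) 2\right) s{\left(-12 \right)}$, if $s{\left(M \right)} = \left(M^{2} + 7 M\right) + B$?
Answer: $18144$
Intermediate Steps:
$s{\left(M \right)} = 21 + M^{2} + 7 M$ ($s{\left(M \right)} = \left(M^{2} + 7 M\right) + 21 = 21 + M^{2} + 7 M$)
$\left(180 + \left(12 + 10\right) 2\right) s{\left(-12 \right)} = \left(180 + \left(12 + 10\right) 2\right) \left(21 + \left(-12\right)^{2} + 7 \left(-12\right)\right) = \left(180 + 22 \cdot 2\right) \left(21 + 144 - 84\right) = \left(180 + 44\right) 81 = 224 \cdot 81 = 18144$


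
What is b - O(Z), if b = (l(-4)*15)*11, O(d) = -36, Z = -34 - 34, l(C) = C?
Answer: -624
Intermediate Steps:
Z = -68
b = -660 (b = -4*15*11 = -60*11 = -660)
b - O(Z) = -660 - 1*(-36) = -660 + 36 = -624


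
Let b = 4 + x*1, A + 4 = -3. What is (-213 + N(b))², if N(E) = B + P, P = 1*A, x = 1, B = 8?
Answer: 44944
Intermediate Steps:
A = -7 (A = -4 - 3 = -7)
P = -7 (P = 1*(-7) = -7)
b = 5 (b = 4 + 1*1 = 4 + 1 = 5)
N(E) = 1 (N(E) = 8 - 7 = 1)
(-213 + N(b))² = (-213 + 1)² = (-212)² = 44944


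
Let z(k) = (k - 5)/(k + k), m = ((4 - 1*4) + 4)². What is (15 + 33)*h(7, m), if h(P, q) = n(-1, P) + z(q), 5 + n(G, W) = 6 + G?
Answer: 33/2 ≈ 16.500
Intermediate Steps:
n(G, W) = 1 + G (n(G, W) = -5 + (6 + G) = 1 + G)
m = 16 (m = ((4 - 4) + 4)² = (0 + 4)² = 4² = 16)
z(k) = (-5 + k)/(2*k) (z(k) = (-5 + k)/((2*k)) = (-5 + k)*(1/(2*k)) = (-5 + k)/(2*k))
h(P, q) = (-5 + q)/(2*q) (h(P, q) = (1 - 1) + (-5 + q)/(2*q) = 0 + (-5 + q)/(2*q) = (-5 + q)/(2*q))
(15 + 33)*h(7, m) = (15 + 33)*((½)*(-5 + 16)/16) = 48*((½)*(1/16)*11) = 48*(11/32) = 33/2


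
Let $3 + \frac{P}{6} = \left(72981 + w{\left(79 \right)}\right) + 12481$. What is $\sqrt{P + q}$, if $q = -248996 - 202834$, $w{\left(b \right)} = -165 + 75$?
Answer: $4 \sqrt{3774} \approx 245.73$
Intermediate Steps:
$w{\left(b \right)} = -90$
$q = -451830$ ($q = -248996 - 202834 = -451830$)
$P = 512214$ ($P = -18 + 6 \left(\left(72981 - 90\right) + 12481\right) = -18 + 6 \left(72891 + 12481\right) = -18 + 6 \cdot 85372 = -18 + 512232 = 512214$)
$\sqrt{P + q} = \sqrt{512214 - 451830} = \sqrt{60384} = 4 \sqrt{3774}$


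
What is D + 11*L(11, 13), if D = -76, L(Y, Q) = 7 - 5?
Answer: -54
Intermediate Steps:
L(Y, Q) = 2
D + 11*L(11, 13) = -76 + 11*2 = -76 + 22 = -54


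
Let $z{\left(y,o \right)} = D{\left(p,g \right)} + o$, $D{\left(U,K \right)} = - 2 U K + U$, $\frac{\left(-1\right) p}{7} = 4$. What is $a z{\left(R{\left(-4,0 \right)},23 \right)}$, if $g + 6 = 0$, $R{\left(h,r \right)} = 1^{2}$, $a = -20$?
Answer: $6820$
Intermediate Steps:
$R{\left(h,r \right)} = 1$
$g = -6$ ($g = -6 + 0 = -6$)
$p = -28$ ($p = \left(-7\right) 4 = -28$)
$D{\left(U,K \right)} = U - 2 K U$ ($D{\left(U,K \right)} = - 2 K U + U = U - 2 K U$)
$z{\left(y,o \right)} = -364 + o$ ($z{\left(y,o \right)} = - 28 \left(1 - -12\right) + o = - 28 \left(1 + 12\right) + o = \left(-28\right) 13 + o = -364 + o$)
$a z{\left(R{\left(-4,0 \right)},23 \right)} = - 20 \left(-364 + 23\right) = \left(-20\right) \left(-341\right) = 6820$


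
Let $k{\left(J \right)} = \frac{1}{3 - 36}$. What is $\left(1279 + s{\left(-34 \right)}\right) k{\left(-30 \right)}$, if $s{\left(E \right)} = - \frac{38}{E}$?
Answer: $- \frac{7254}{187} \approx -38.791$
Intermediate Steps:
$k{\left(J \right)} = - \frac{1}{33}$ ($k{\left(J \right)} = \frac{1}{-33} = - \frac{1}{33}$)
$\left(1279 + s{\left(-34 \right)}\right) k{\left(-30 \right)} = \left(1279 - \frac{38}{-34}\right) \left(- \frac{1}{33}\right) = \left(1279 - - \frac{19}{17}\right) \left(- \frac{1}{33}\right) = \left(1279 + \frac{19}{17}\right) \left(- \frac{1}{33}\right) = \frac{21762}{17} \left(- \frac{1}{33}\right) = - \frac{7254}{187}$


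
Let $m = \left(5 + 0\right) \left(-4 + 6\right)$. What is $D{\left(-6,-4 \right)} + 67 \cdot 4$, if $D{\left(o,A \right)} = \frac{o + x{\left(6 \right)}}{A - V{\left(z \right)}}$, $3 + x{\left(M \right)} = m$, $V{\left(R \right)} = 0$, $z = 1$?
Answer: $\frac{1071}{4} \approx 267.75$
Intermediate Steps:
$m = 10$ ($m = 5 \cdot 2 = 10$)
$x{\left(M \right)} = 7$ ($x{\left(M \right)} = -3 + 10 = 7$)
$D{\left(o,A \right)} = \frac{7 + o}{A}$ ($D{\left(o,A \right)} = \frac{o + 7}{A - 0} = \frac{7 + o}{A + 0} = \frac{7 + o}{A}$)
$D{\left(-6,-4 \right)} + 67 \cdot 4 = \frac{7 - 6}{-4} + 67 \cdot 4 = \left(- \frac{1}{4}\right) 1 + 268 = - \frac{1}{4} + 268 = \frac{1071}{4}$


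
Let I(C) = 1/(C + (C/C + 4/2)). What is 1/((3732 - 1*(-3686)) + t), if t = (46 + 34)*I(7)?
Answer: 1/7426 ≈ 0.00013466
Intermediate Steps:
I(C) = 1/(3 + C) (I(C) = 1/(C + (1 + 4*(½))) = 1/(C + (1 + 2)) = 1/(C + 3) = 1/(3 + C))
t = 8 (t = (46 + 34)/(3 + 7) = 80/10 = 80*(⅒) = 8)
1/((3732 - 1*(-3686)) + t) = 1/((3732 - 1*(-3686)) + 8) = 1/((3732 + 3686) + 8) = 1/(7418 + 8) = 1/7426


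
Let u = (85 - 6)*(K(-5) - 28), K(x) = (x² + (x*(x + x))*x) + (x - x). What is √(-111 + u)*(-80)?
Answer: -80*I*√20098 ≈ -11341.0*I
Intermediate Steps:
K(x) = x² + 2*x³ (K(x) = (x² + (x*(2*x))*x) + 0 = (x² + (2*x²)*x) + 0 = (x² + 2*x³) + 0 = x² + 2*x³)
u = -19987 (u = (85 - 6)*((-5)²*(1 + 2*(-5)) - 28) = 79*(25*(1 - 10) - 28) = 79*(25*(-9) - 28) = 79*(-225 - 28) = 79*(-253) = -19987)
√(-111 + u)*(-80) = √(-111 - 19987)*(-80) = √(-20098)*(-80) = (I*√20098)*(-80) = -80*I*√20098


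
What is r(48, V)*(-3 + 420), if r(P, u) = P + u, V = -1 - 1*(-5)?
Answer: 21684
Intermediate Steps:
V = 4 (V = -1 + 5 = 4)
r(48, V)*(-3 + 420) = (48 + 4)*(-3 + 420) = 52*417 = 21684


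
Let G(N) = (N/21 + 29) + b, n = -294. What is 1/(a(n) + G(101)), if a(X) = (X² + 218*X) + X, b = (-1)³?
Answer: 21/463739 ≈ 4.5284e-5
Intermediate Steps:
b = -1
a(X) = X² + 219*X
G(N) = 28 + N/21 (G(N) = (N/21 + 29) - 1 = (29 + N/21) - 1 = 28 + N/21)
1/(a(n) + G(101)) = 1/(-294*(219 - 294) + (28 + (1/21)*101)) = 1/(-294*(-75) + (28 + 101/21)) = 1/(22050 + 689/21) = 1/(463739/21) = 21/463739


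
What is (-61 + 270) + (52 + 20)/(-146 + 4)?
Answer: 14803/71 ≈ 208.49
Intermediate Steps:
(-61 + 270) + (52 + 20)/(-146 + 4) = 209 + 72/(-142) = 209 + 72*(-1/142) = 209 - 36/71 = 14803/71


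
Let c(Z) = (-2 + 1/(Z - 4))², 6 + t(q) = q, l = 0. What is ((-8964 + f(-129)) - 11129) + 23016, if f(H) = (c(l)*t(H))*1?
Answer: 35833/16 ≈ 2239.6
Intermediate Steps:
t(q) = -6 + q
c(Z) = (-2 + 1/(-4 + Z))²
f(H) = -243/8 + 81*H/16 (f(H) = (((-9 + 2*0)²/(-4 + 0)²)*(-6 + H))*1 = (((-9 + 0)²/(-4)²)*(-6 + H))*1 = (((-9)²*(1/16))*(-6 + H))*1 = ((81*(1/16))*(-6 + H))*1 = (81*(-6 + H)/16)*1 = (-243/8 + 81*H/16)*1 = -243/8 + 81*H/16)
((-8964 + f(-129)) - 11129) + 23016 = ((-8964 + (-243/8 + (81/16)*(-129))) - 11129) + 23016 = ((-8964 + (-243/8 - 10449/16)) - 11129) + 23016 = ((-8964 - 10935/16) - 11129) + 23016 = (-154359/16 - 11129) + 23016 = -332423/16 + 23016 = 35833/16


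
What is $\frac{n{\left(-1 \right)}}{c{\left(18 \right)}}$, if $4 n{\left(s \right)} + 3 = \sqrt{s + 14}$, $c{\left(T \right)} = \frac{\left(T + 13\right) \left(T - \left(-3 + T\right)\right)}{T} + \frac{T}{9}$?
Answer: $- \frac{9}{86} + \frac{3 \sqrt{13}}{86} \approx 0.021124$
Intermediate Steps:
$c{\left(T \right)} = \frac{T}{9} + \frac{39 + 3 T}{T}$ ($c{\left(T \right)} = \frac{\left(13 + T\right) 3}{T} + T \frac{1}{9} = \frac{39 + 3 T}{T} + \frac{T}{9} = \frac{T}{9} + \frac{39 + 3 T}{T}$)
$n{\left(s \right)} = - \frac{3}{4} + \frac{\sqrt{14 + s}}{4}$ ($n{\left(s \right)} = - \frac{3}{4} + \frac{\sqrt{s + 14}}{4} = - \frac{3}{4} + \frac{\sqrt{14 + s}}{4}$)
$\frac{n{\left(-1 \right)}}{c{\left(18 \right)}} = \frac{- \frac{3}{4} + \frac{\sqrt{14 - 1}}{4}}{3 + \frac{39}{18} + \frac{1}{9} \cdot 18} = \frac{- \frac{3}{4} + \frac{\sqrt{13}}{4}}{3 + 39 \cdot \frac{1}{18} + 2} = \frac{- \frac{3}{4} + \frac{\sqrt{13}}{4}}{3 + \frac{13}{6} + 2} = \frac{- \frac{3}{4} + \frac{\sqrt{13}}{4}}{\frac{43}{6}} = \left(- \frac{3}{4} + \frac{\sqrt{13}}{4}\right) \frac{6}{43} = - \frac{9}{86} + \frac{3 \sqrt{13}}{86}$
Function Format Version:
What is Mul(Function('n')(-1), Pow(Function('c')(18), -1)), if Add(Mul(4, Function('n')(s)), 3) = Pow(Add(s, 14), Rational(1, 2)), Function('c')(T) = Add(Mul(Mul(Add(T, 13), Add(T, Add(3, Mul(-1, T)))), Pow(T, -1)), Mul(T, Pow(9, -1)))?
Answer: Add(Rational(-9, 86), Mul(Rational(3, 86), Pow(13, Rational(1, 2)))) ≈ 0.021124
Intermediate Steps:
Function('c')(T) = Add(Mul(Rational(1, 9), T), Mul(Pow(T, -1), Add(39, Mul(3, T)))) (Function('c')(T) = Add(Mul(Mul(Add(13, T), 3), Pow(T, -1)), Mul(T, Rational(1, 9))) = Add(Mul(Add(39, Mul(3, T)), Pow(T, -1)), Mul(Rational(1, 9), T)) = Add(Mul(Pow(T, -1), Add(39, Mul(3, T))), Mul(Rational(1, 9), T)) = Add(Mul(Rational(1, 9), T), Mul(Pow(T, -1), Add(39, Mul(3, T)))))
Function('n')(s) = Add(Rational(-3, 4), Mul(Rational(1, 4), Pow(Add(14, s), Rational(1, 2)))) (Function('n')(s) = Add(Rational(-3, 4), Mul(Rational(1, 4), Pow(Add(s, 14), Rational(1, 2)))) = Add(Rational(-3, 4), Mul(Rational(1, 4), Pow(Add(14, s), Rational(1, 2)))))
Mul(Function('n')(-1), Pow(Function('c')(18), -1)) = Mul(Add(Rational(-3, 4), Mul(Rational(1, 4), Pow(Add(14, -1), Rational(1, 2)))), Pow(Add(3, Mul(39, Pow(18, -1)), Mul(Rational(1, 9), 18)), -1)) = Mul(Add(Rational(-3, 4), Mul(Rational(1, 4), Pow(13, Rational(1, 2)))), Pow(Add(3, Mul(39, Rational(1, 18)), 2), -1)) = Mul(Add(Rational(-3, 4), Mul(Rational(1, 4), Pow(13, Rational(1, 2)))), Pow(Add(3, Rational(13, 6), 2), -1)) = Mul(Add(Rational(-3, 4), Mul(Rational(1, 4), Pow(13, Rational(1, 2)))), Pow(Rational(43, 6), -1)) = Mul(Add(Rational(-3, 4), Mul(Rational(1, 4), Pow(13, Rational(1, 2)))), Rational(6, 43)) = Add(Rational(-9, 86), Mul(Rational(3, 86), Pow(13, Rational(1, 2))))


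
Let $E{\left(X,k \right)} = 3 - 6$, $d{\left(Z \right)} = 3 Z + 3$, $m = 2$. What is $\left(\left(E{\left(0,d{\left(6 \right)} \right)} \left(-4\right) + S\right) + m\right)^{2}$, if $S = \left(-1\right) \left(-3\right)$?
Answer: $289$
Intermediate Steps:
$d{\left(Z \right)} = 3 + 3 Z$
$S = 3$
$E{\left(X,k \right)} = -3$ ($E{\left(X,k \right)} = 3 - 6 = -3$)
$\left(\left(E{\left(0,d{\left(6 \right)} \right)} \left(-4\right) + S\right) + m\right)^{2} = \left(\left(\left(-3\right) \left(-4\right) + 3\right) + 2\right)^{2} = \left(\left(12 + 3\right) + 2\right)^{2} = \left(15 + 2\right)^{2} = 17^{2} = 289$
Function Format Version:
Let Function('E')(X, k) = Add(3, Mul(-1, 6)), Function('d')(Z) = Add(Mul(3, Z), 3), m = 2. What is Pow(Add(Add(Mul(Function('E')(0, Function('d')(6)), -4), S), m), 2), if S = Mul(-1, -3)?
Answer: 289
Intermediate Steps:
Function('d')(Z) = Add(3, Mul(3, Z))
S = 3
Function('E')(X, k) = -3 (Function('E')(X, k) = Add(3, -6) = -3)
Pow(Add(Add(Mul(Function('E')(0, Function('d')(6)), -4), S), m), 2) = Pow(Add(Add(Mul(-3, -4), 3), 2), 2) = Pow(Add(Add(12, 3), 2), 2) = Pow(Add(15, 2), 2) = Pow(17, 2) = 289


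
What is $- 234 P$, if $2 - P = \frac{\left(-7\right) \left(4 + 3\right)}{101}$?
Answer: $- \frac{58734}{101} \approx -581.52$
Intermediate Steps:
$P = \frac{251}{101}$ ($P = 2 - \frac{\left(-7\right) \left(4 + 3\right)}{101} = 2 - \left(-7\right) 7 \cdot \frac{1}{101} = 2 - \left(-49\right) \frac{1}{101} = 2 - - \frac{49}{101} = 2 + \frac{49}{101} = \frac{251}{101} \approx 2.4851$)
$- 234 P = \left(-234\right) \frac{251}{101} = - \frac{58734}{101}$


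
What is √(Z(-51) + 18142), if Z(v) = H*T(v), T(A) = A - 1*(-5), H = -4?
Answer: 7*√374 ≈ 135.37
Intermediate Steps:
T(A) = 5 + A (T(A) = A + 5 = 5 + A)
Z(v) = -20 - 4*v (Z(v) = -4*(5 + v) = -20 - 4*v)
√(Z(-51) + 18142) = √((-20 - 4*(-51)) + 18142) = √((-20 + 204) + 18142) = √(184 + 18142) = √18326 = 7*√374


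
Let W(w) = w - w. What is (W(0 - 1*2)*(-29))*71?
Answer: 0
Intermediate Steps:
W(w) = 0
(W(0 - 1*2)*(-29))*71 = (0*(-29))*71 = 0*71 = 0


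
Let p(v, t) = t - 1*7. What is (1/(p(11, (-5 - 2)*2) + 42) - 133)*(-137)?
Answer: 382504/21 ≈ 18214.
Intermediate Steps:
p(v, t) = -7 + t (p(v, t) = t - 7 = -7 + t)
(1/(p(11, (-5 - 2)*2) + 42) - 133)*(-137) = (1/((-7 + (-5 - 2)*2) + 42) - 133)*(-137) = (1/((-7 - 7*2) + 42) - 133)*(-137) = (1/((-7 - 14) + 42) - 133)*(-137) = (1/(-21 + 42) - 133)*(-137) = (1/21 - 133)*(-137) = -2792/21*(-137) = 382504/21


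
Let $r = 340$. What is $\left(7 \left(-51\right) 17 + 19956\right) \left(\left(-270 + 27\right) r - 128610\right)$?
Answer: $-2933351010$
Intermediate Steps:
$\left(7 \left(-51\right) 17 + 19956\right) \left(\left(-270 + 27\right) r - 128610\right) = \left(7 \left(-51\right) 17 + 19956\right) \left(\left(-270 + 27\right) 340 - 128610\right) = \left(\left(-357\right) 17 + 19956\right) \left(\left(-243\right) 340 - 128610\right) = \left(-6069 + 19956\right) \left(-82620 - 128610\right) = 13887 \left(-211230\right) = -2933351010$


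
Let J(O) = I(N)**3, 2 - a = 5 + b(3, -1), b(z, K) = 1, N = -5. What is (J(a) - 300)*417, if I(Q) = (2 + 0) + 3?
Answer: -72975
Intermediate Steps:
I(Q) = 5 (I(Q) = 2 + 3 = 5)
a = -4 (a = 2 - (5 + 1) = 2 - 1*6 = 2 - 6 = -4)
J(O) = 125 (J(O) = 5**3 = 125)
(J(a) - 300)*417 = (125 - 300)*417 = -175*417 = -72975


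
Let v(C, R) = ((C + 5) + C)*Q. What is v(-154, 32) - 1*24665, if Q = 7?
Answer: -26786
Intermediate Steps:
v(C, R) = 35 + 14*C (v(C, R) = ((C + 5) + C)*7 = ((5 + C) + C)*7 = (5 + 2*C)*7 = 35 + 14*C)
v(-154, 32) - 1*24665 = (35 + 14*(-154)) - 1*24665 = (35 - 2156) - 24665 = -2121 - 24665 = -26786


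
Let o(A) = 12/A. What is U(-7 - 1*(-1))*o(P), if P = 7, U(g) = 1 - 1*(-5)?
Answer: 72/7 ≈ 10.286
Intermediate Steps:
U(g) = 6 (U(g) = 1 + 5 = 6)
U(-7 - 1*(-1))*o(P) = 6*(12/7) = 72/7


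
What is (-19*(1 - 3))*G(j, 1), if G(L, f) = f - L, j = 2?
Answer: -38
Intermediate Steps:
(-19*(1 - 3))*G(j, 1) = (-19*(1 - 3))*(1 - 1*2) = (-19*(-2))*(1 - 2) = 38*(-1) = -38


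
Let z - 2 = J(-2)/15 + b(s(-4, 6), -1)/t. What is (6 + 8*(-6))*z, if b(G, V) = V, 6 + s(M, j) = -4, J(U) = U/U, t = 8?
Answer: -1631/20 ≈ -81.550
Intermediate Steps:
J(U) = 1
s(M, j) = -10 (s(M, j) = -6 - 4 = -10)
z = 233/120 (z = 2 + (1/15 - 1/8) = 2 - 7/120 = 233/120 ≈ 1.9417)
(6 + 8*(-6))*z = (6 + 8*(-6))*(233/120) = (6 - 48)*(233/120) = -42*233/120 = -1631/20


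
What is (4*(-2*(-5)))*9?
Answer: 360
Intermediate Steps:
(4*(-2*(-5)))*9 = (4*10)*9 = 40*9 = 360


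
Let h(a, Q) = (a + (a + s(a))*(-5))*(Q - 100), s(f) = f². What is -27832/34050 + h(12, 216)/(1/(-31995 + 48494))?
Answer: -25024416090716/17025 ≈ -1.4699e+9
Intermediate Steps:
h(a, Q) = (-100 + Q)*(-5*a² - 4*a) (h(a, Q) = (a + (a + a²)*(-5))*(Q - 100) = (a + (-5*a - 5*a²))*(-100 + Q) = (-5*a² - 4*a)*(-100 + Q) = (-100 + Q)*(-5*a² - 4*a))
-27832/34050 + h(12, 216)/(1/(-31995 + 48494)) = -27832/34050 + (12*(400 - 4*216 + 500*12 - 5*216*12))/(1/(-31995 + 48494)) = -27832*1/34050 + (12*(400 - 864 + 6000 - 12960))/(1/16499) = -13916/17025 + (12*(-7424))/(1/16499) = -13916/17025 - 89088*16499 = -13916/17025 - 1469862912 = -25024416090716/17025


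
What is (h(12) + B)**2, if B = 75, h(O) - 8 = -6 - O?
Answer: 4225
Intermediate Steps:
h(O) = 2 - O (h(O) = 8 + (-6 - O) = 2 - O)
(h(12) + B)**2 = ((2 - 1*12) + 75)**2 = ((2 - 12) + 75)**2 = (-10 + 75)**2 = 65**2 = 4225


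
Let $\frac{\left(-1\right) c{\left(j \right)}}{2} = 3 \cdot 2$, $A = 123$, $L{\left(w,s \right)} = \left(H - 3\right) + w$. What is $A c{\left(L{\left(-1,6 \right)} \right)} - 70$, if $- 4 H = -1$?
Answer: $-1546$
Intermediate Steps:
$H = \frac{1}{4}$ ($H = \left(- \frac{1}{4}\right) \left(-1\right) = \frac{1}{4} \approx 0.25$)
$L{\left(w,s \right)} = - \frac{11}{4} + w$ ($L{\left(w,s \right)} = \left(\frac{1}{4} - 3\right) + w = - \frac{11}{4} + w$)
$c{\left(j \right)} = -12$ ($c{\left(j \right)} = - 2 \cdot 3 \cdot 2 = \left(-2\right) 6 = -12$)
$A c{\left(L{\left(-1,6 \right)} \right)} - 70 = 123 \left(-12\right) - 70 = -1476 - 70 = -1546$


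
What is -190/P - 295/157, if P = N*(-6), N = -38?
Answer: -2555/942 ≈ -2.7123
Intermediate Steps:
P = 228 (P = -38*(-6) = 228)
-190/P - 295/157 = -190/228 - 295/157 = -190*1/228 - 295*1/157 = -5/6 - 295/157 = -2555/942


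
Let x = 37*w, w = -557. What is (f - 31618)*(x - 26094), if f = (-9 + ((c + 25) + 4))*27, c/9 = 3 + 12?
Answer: 1281203399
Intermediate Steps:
x = -20609 (x = 37*(-557) = -20609)
c = 135 (c = 9*(3 + 12) = 9*15 = 135)
f = 4185 (f = (-9 + ((135 + 25) + 4))*27 = (-9 + (160 + 4))*27 = (-9 + 164)*27 = 155*27 = 4185)
(f - 31618)*(x - 26094) = (4185 - 31618)*(-20609 - 26094) = -27433*(-46703) = 1281203399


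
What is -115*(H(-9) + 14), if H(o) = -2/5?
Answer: -1564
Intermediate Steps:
H(o) = -⅖ (H(o) = -2*⅕ = -⅖)
-115*(H(-9) + 14) = -115*(-⅖ + 14) = -115*68/5 = -1564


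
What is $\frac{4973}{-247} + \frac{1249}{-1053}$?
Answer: $- \frac{426544}{20007} \approx -21.32$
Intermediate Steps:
$\frac{4973}{-247} + \frac{1249}{-1053} = 4973 \left(- \frac{1}{247}\right) + 1249 \left(- \frac{1}{1053}\right) = - \frac{4973}{247} - \frac{1249}{1053} = - \frac{426544}{20007}$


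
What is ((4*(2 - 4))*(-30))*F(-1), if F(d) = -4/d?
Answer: 960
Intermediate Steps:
((4*(2 - 4))*(-30))*F(-1) = ((4*(2 - 4))*(-30))*(-4/(-1)) = ((4*(-2))*(-30))*(-4*(-1)) = -8*(-30)*4 = 240*4 = 960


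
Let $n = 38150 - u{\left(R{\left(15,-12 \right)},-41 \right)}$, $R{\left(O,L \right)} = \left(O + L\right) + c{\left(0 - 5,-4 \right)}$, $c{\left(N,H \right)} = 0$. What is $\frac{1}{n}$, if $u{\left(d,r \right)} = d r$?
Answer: $\frac{1}{38273} \approx 2.6128 \cdot 10^{-5}$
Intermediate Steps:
$R{\left(O,L \right)} = L + O$ ($R{\left(O,L \right)} = \left(O + L\right) + 0 = \left(L + O\right) + 0 = L + O$)
$n = 38273$ ($n = 38150 - \left(-12 + 15\right) \left(-41\right) = 38150 - 3 \left(-41\right) = 38150 - -123 = 38150 + 123 = 38273$)
$\frac{1}{n} = \frac{1}{38273}$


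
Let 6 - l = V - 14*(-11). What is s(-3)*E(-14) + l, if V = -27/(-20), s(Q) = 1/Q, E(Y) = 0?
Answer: -2987/20 ≈ -149.35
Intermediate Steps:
s(Q) = 1/Q
V = 27/20 (V = -27*(-1/20) = 27/20 ≈ 1.3500)
l = -2987/20 (l = 6 - (27/20 - 14*(-11)) = 6 - (27/20 + 154) = 6 - 1*3107/20 = 6 - 3107/20 = -2987/20 ≈ -149.35)
s(-3)*E(-14) + l = 0/(-3) - 2987/20 = -⅓*0 - 2987/20 = 0 - 2987/20 = -2987/20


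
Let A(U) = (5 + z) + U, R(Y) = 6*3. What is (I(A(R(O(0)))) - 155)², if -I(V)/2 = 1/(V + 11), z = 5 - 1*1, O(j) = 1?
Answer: 8678916/361 ≈ 24041.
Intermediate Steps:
R(Y) = 18
z = 4 (z = 5 - 1 = 4)
A(U) = 9 + U (A(U) = (5 + 4) + U = 9 + U)
I(V) = -2/(11 + V) (I(V) = -2/(V + 11) = -2/(11 + V))
(I(A(R(O(0)))) - 155)² = (-2/(11 + (9 + 18)) - 155)² = (-2/(11 + 27) - 155)² = (-2/38 - 155)² = (-2*1/38 - 155)² = (-1/19 - 155)² = (-2946/19)² = 8678916/361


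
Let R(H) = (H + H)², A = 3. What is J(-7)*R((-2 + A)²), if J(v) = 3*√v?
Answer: 12*I*√7 ≈ 31.749*I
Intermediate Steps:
R(H) = 4*H² (R(H) = (2*H)² = 4*H²)
J(-7)*R((-2 + A)²) = (3*√(-7))*(4*((-2 + 3)²)²) = (3*(I*√7))*(4*(1²)²) = (3*I*√7)*(4*1²) = (3*I*√7)*(4*1) = (3*I*√7)*4 = 12*I*√7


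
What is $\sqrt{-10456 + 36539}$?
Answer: $\sqrt{26083} \approx 161.5$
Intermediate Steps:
$\sqrt{-10456 + 36539} = \sqrt{26083}$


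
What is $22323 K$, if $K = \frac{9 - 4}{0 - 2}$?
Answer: $- \frac{111615}{2} \approx -55808.0$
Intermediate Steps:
$K = - \frac{5}{2}$ ($K = \frac{5}{-2} = 5 \left(- \frac{1}{2}\right) = - \frac{5}{2} \approx -2.5$)
$22323 K = 22323 \left(- \frac{5}{2}\right) = - \frac{111615}{2}$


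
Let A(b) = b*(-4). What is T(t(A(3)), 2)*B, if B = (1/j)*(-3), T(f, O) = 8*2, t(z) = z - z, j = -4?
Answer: 12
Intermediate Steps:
A(b) = -4*b
t(z) = 0
T(f, O) = 16
B = 3/4 (B = (1/(-4))*(-3) = (1*(-1/4))*(-3) = -1/4*(-3) = 3/4 ≈ 0.75000)
T(t(A(3)), 2)*B = 16*(3/4) = 12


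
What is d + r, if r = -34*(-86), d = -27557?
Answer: -24633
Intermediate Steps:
r = 2924
d + r = -27557 + 2924 = -24633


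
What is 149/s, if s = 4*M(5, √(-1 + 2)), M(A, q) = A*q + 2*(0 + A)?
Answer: 149/60 ≈ 2.4833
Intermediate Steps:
M(A, q) = 2*A + A*q (M(A, q) = A*q + 2*A = 2*A + A*q)
s = 60 (s = 4*(5*(2 + √(-1 + 2))) = 4*(5*(2 + √1)) = 4*(5*(2 + 1)) = 4*(5*3) = 4*15 = 60)
149/s = 149/60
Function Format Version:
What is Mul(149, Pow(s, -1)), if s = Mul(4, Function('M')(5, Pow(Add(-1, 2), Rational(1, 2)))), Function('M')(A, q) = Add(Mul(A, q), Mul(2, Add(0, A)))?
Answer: Rational(149, 60) ≈ 2.4833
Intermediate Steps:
Function('M')(A, q) = Add(Mul(2, A), Mul(A, q)) (Function('M')(A, q) = Add(Mul(A, q), Mul(2, A)) = Add(Mul(2, A), Mul(A, q)))
s = 60 (s = Mul(4, Mul(5, Add(2, Pow(Add(-1, 2), Rational(1, 2))))) = Mul(4, Mul(5, Add(2, Pow(1, Rational(1, 2))))) = Mul(4, Mul(5, Add(2, 1))) = Mul(4, Mul(5, 3)) = Mul(4, 15) = 60)
Mul(149, Pow(s, -1)) = Mul(149, Pow(60, -1)) = Mul(149, Rational(1, 60)) = Rational(149, 60)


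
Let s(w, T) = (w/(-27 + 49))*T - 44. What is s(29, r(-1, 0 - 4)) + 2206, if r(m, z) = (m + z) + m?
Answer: 23695/11 ≈ 2154.1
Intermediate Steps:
r(m, z) = z + 2*m
s(w, T) = -44 + T*w/22 (s(w, T) = (w/22)*T - 44 = T*w/22 - 44 = -44 + T*w/22)
s(29, r(-1, 0 - 4)) + 2206 = (-44 + (1/22)*((0 - 4) + 2*(-1))*29) + 2206 = (-44 + (1/22)*(-4 - 2)*29) + 2206 = (-44 + (1/22)*(-6)*29) + 2206 = (-44 - 87/11) + 2206 = -571/11 + 2206 = 23695/11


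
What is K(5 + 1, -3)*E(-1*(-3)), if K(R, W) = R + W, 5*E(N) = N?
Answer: 9/5 ≈ 1.8000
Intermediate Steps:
E(N) = N/5
K(5 + 1, -3)*E(-1*(-3)) = ((5 + 1) - 3)*((-1*(-3))/5) = (6 - 3)*((1/5)*3) = 3*(3/5) = 9/5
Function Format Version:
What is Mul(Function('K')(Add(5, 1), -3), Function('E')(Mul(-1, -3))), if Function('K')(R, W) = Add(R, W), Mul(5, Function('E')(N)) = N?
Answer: Rational(9, 5) ≈ 1.8000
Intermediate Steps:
Function('E')(N) = Mul(Rational(1, 5), N)
Mul(Function('K')(Add(5, 1), -3), Function('E')(Mul(-1, -3))) = Mul(Add(Add(5, 1), -3), Mul(Rational(1, 5), Mul(-1, -3))) = Mul(Add(6, -3), Mul(Rational(1, 5), 3)) = Mul(3, Rational(3, 5)) = Rational(9, 5)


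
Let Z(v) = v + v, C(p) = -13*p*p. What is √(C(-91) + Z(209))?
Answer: 3*I*√11915 ≈ 327.47*I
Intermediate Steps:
C(p) = -13*p²
Z(v) = 2*v
√(C(-91) + Z(209)) = √(-13*(-91)² + 2*209) = √(-13*8281 + 418) = √(-107653 + 418) = √(-107235) = 3*I*√11915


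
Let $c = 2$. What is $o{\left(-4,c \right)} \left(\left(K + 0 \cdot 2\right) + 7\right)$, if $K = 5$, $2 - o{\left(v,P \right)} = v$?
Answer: $72$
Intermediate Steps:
$o{\left(v,P \right)} = 2 - v$
$o{\left(-4,c \right)} \left(\left(K + 0 \cdot 2\right) + 7\right) = \left(2 - -4\right) \left(\left(5 + 0 \cdot 2\right) + 7\right) = \left(2 + 4\right) \left(\left(5 + 0\right) + 7\right) = 6 \left(5 + 7\right) = 6 \cdot 12 = 72$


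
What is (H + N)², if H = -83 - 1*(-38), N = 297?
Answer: 63504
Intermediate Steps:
H = -45 (H = -83 + 38 = -45)
(H + N)² = (-45 + 297)² = 252² = 63504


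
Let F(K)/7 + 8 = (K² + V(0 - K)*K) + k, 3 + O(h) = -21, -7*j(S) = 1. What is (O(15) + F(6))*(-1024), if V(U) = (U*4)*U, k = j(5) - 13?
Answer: -6275072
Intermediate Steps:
j(S) = -⅐ (j(S) = -⅐*1 = -⅐)
O(h) = -24 (O(h) = -3 - 21 = -24)
k = -92/7 (k = -⅐ - 13 = -92/7 ≈ -13.143)
V(U) = 4*U² (V(U) = (4*U)*U = 4*U²)
F(K) = -148 + 7*K² + 28*K³ (F(K) = -56 + 7*((K² + (4*(0 - K)²)*K) - 92/7) = -56 + 7*((K² + (4*(-K)²)*K) - 92/7) = -56 + 7*((K² + (4*K²)*K) - 92/7) = -56 + 7*((K² + 4*K³) - 92/7) = -56 + 7*(-92/7 + K² + 4*K³) = -56 + (-92 + 7*K² + 28*K³) = -148 + 7*K² + 28*K³)
(O(15) + F(6))*(-1024) = (-24 + (-148 + 7*6² + 28*6³))*(-1024) = (-24 + (-148 + 7*36 + 28*216))*(-1024) = (-24 + (-148 + 252 + 6048))*(-1024) = (-24 + 6152)*(-1024) = 6128*(-1024) = -6275072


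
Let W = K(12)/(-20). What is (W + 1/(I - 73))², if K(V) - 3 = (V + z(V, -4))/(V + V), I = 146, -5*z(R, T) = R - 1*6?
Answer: 21501769/852640000 ≈ 0.025218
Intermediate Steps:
z(R, T) = 6/5 - R/5 (z(R, T) = -(R - 1*6)/5 = -(R - 6)/5 = -(-6 + R)/5 = 6/5 - R/5)
K(V) = 3 + (6/5 + 4*V/5)/(2*V) (K(V) = 3 + (V + (6/5 - V/5))/(V + V) = 3 + (6/5 + 4*V/5)/((2*V)) = 3 + (6/5 + 4*V/5)*(1/(2*V)) = 3 + (6/5 + 4*V/5)/(2*V))
W = -69/400 (W = ((⅕)*(3 + 17*12)/12)/(-20) = ((⅕)*(1/12)*(3 + 204))*(-1/20) = ((⅕)*(1/12)*207)*(-1/20) = (69/20)*(-1/20) = -69/400 ≈ -0.17250)
(W + 1/(I - 73))² = (-69/400 + 1/(146 - 73))² = (-69/400 + 1/73)² = (-4637/29200)² = 21501769/852640000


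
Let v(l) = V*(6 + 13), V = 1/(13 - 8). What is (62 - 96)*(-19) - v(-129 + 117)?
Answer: 3211/5 ≈ 642.20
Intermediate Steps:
V = ⅕ (V = 1/5 = ⅕ ≈ 0.20000)
v(l) = 19/5 (v(l) = (6 + 13)/5 = (⅕)*19 = 19/5)
(62 - 96)*(-19) - v(-129 + 117) = (62 - 96)*(-19) - 1*19/5 = -34*(-19) - 19/5 = 646 - 19/5 = 3211/5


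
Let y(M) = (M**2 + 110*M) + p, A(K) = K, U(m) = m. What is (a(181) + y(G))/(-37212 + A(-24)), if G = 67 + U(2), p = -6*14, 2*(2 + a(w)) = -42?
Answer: -3061/9309 ≈ -0.32882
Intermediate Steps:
a(w) = -23 (a(w) = -2 + (1/2)*(-42) = -2 - 21 = -23)
p = -84
G = 69 (G = 67 + 2 = 69)
y(M) = -84 + M**2 + 110*M (y(M) = (M**2 + 110*M) - 84 = -84 + M**2 + 110*M)
(a(181) + y(G))/(-37212 + A(-24)) = (-23 + (-84 + 69**2 + 110*69))/(-37212 - 24) = (-23 + (-84 + 4761 + 7590))/(-37236) = (-23 + 12267)*(-1/37236) = 12244*(-1/37236) = -3061/9309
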